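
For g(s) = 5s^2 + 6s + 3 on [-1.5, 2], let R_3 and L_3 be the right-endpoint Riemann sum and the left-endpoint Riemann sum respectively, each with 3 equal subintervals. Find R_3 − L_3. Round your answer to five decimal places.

R_3 ≈ 56.0324074.
L_3 ≈ 21.3240741.
R_3 − L_3 ≈ 34.70833.

34.70833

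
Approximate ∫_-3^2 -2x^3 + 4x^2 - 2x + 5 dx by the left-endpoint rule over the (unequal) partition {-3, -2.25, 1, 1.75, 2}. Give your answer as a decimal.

250.984375

Subinterval widths: 0.75, 3.25, 0.75, 0.25.
Left endpoints: -3, -2.25, 1, 1.75.
f(-3) = 101, f(-2.25) = 52.53125, f(1) = 5, f(1.75) = 3.03125.
Sum = Σ Δx_i · f(x_i).
Sum = 250.984375.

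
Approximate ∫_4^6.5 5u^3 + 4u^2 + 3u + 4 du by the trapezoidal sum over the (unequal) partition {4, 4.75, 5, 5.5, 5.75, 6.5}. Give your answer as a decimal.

2255.328125

Subinterval widths: 0.75, 0.25, 0.5, 0.25, 0.75.
f(4) = 400, f(4.75) = 644.359375, f(5) = 744, f(5.5) = 973.375, f(5.75) = 1104.046875, f(6.5) = 1565.625.
On each subinterval the trapezoid contributes (Δu_i/2)·[f(u_{i-1}) + f(u_i)].
Sum = 2255.328125.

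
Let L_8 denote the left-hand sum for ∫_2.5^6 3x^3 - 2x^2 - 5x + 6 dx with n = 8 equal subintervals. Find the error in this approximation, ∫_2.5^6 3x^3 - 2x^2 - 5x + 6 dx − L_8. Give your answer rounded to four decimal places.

110.6049

Exact integral: ∫_2.5^6 f(x) dx ≈ 755.744792.
L_8 ≈ 645.139893.
Error ≈ 755.744792 − 645.139893 ≈ 110.6049.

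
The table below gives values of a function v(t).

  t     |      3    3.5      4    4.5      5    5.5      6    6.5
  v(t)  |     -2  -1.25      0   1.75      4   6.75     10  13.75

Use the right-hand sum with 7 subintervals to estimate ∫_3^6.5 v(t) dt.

17.5

Δt = 0.5.
Sum = 0.5·[(-1.25) + 0 + 1.75 + 4 + 6.75 + 10 + 13.75] = 17.5.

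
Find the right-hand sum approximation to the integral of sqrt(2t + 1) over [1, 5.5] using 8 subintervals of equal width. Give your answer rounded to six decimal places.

Δt = (5.5 − 1)/8 = 0.5625.
Right endpoints: 1.5625, 2.125, 2.6875, 3.25, 3.8125, 4.375, 4.9375, 5.5.
f(1.5625) ≈ 2.031010, f(2.125) ≈ 2.291288, f(2.6875) ≈ 2.524876, f(3.25) ≈ 2.738613, f(3.8125) ≈ 2.936835, f(4.375) ≈ 3.122499, f(4.9375) ≈ 3.297726, f(5.5) ≈ 3.464102.
Sum = Δt · [f(1.5625) + f(2.125) + f(2.6875) + ...].
Sum ≈ 12.603909.

12.603909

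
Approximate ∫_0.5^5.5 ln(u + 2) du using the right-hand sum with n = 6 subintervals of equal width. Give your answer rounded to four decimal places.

Δu = (5.5 − 0.5)/6 = 5/6.
Right endpoints: 4/3, 13/6, 3, 23/6, 14/3, 5.5.
f(4/3) ≈ 1.2040, f(13/6) ≈ 1.4271, f(3) ≈ 1.6094, f(23/6) ≈ 1.7636, f(14/3) ≈ 1.8971, f(5.5) ≈ 2.0149.
Sum = Δu · [f(4/3) + f(13/6) + f(3) + ...].
Sum ≈ 8.2634.

8.2634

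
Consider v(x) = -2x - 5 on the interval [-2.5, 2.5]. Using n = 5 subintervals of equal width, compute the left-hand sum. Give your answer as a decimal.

-20

Δx = (2.5 − (-2.5))/5 = 1.
Left endpoints: -2.5, -1.5, -0.5, 0.5, 1.5.
v(-2.5) = 0, v(-1.5) = -2, v(-0.5) = -4, v(0.5) = -6, v(1.5) = -8.
Sum = Δx · [v(-2.5) + v(-1.5) + v(-0.5) + v(0.5) + v(1.5)].
Sum = -20.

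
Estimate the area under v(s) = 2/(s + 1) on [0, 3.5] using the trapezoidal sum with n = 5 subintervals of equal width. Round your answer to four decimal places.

Δs = (3.5 − 0)/5 = 0.7.
v(0) = 2, v(0.7) = 20/17, v(1.4) = 5/6, v(2.1) = 20/31, v(2.8) = 10/19, v(3.5) = 4/9.
T_5 = (Δs/2)·[v(s_0) + 2v(s_1) + ... + 2v(s_{4}) + v(s_5)].
Sum ≈ 3.0825.

3.0825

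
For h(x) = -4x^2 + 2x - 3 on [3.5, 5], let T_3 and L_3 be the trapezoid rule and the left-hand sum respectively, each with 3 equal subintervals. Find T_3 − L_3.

T_3 = -101.5.
L_3 = -89.5.
T_3 − L_3 = -12.

-12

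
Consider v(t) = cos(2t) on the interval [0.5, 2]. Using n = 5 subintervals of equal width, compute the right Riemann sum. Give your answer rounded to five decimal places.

Δt = (2 − 0.5)/5 = 0.3.
Right endpoints: 0.8, 1.1, 1.4, 1.7, 2.
v(0.8) ≈ -0.02920, v(1.1) ≈ -0.58850, v(1.4) ≈ -0.94222, v(1.7) ≈ -0.96680, v(2) ≈ -0.65364.
Sum = Δt · [v(0.8) + v(1.1) + v(1.4) + v(1.7) + v(2)].
Sum ≈ -0.95411.

-0.95411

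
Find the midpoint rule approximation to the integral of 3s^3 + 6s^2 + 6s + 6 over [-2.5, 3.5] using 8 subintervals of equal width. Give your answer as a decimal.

Δs = (3.5 − (-2.5))/8 = 0.75.
Midpoints: -2.125, -1.375, -0.625, 0.125, 0.875, 1.625, 2.375, 3.125.
f(-2.125) = -4323/512, f(-1.375) = 663/512, f(-0.625) = 1977/512, f(0.125) = 3507/512, f(0.875) = 9141/512, f(1.625) = 22767/512, f(2.375) = 48273/512, f(3.125) = 89547/512.
Sum = Δs · [f(-2.125) + f(-1.375) + f(-0.625) + ...].
Sum = 251.296875.

251.296875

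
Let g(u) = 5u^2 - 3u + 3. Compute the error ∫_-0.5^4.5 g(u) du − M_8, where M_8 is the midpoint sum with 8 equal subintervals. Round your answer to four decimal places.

Exact integral: ∫_-0.5^4.5 g(u) du ≈ 137.083333.
M_8 = 136.26953125.
Error ≈ 137.083333 − 136.26953125 ≈ 0.8138.

0.8138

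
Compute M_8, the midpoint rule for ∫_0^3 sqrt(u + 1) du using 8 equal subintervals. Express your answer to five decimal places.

Δu = (3 − 0)/8 = 0.375.
Midpoints: 0.1875, 0.5625, 0.9375, 1.3125, 1.6875, 2.0625, 2.4375, 2.8125.
f(0.1875) ≈ 1.08972, f(0.5625) ≈ 1.25000, f(0.9375) ≈ 1.39194, f(1.3125) ≈ 1.52069, f(1.6875) ≈ 1.63936, f(2.0625) ≈ 1.75000, f(2.4375) ≈ 1.85405, f(2.8125) ≈ 1.95256.
Sum = Δu · [f(0.1875) + f(0.5625) + f(0.9375) + ...].
Sum ≈ 4.66812.

4.66812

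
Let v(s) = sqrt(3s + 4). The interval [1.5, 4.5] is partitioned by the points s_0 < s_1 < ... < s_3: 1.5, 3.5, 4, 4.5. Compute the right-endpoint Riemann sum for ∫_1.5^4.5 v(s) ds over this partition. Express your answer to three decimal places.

11.707

Subinterval widths: 2, 0.5, 0.5.
Right endpoints: 3.5, 4, 4.5.
v(3.5) ≈ 3.808, v(4) ≈ 4.000, v(4.5) ≈ 4.183.
Sum = Σ Δs_i · v(s_i).
Sum ≈ 11.707.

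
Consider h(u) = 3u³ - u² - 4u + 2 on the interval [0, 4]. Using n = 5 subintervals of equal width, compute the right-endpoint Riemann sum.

Δu = (4 − 0)/5 = 0.8.
Right endpoints: 0.8, 1.6, 2.4, 3.2, 4.
h(0.8) = -0.304, h(1.6) = 5.328, h(2.4) = 28.112, h(3.2) = 77.264, h(4) = 162.
Sum = Δu · [h(0.8) + h(1.6) + h(2.4) + h(3.2) + h(4)].
Sum = 217.92.

217.92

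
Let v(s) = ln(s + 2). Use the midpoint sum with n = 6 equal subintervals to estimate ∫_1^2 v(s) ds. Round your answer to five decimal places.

1.24944

Δs = (2 − 1)/6 = 1/6.
Midpoints: 13/12, 1.25, 17/12, 19/12, 1.75, 23/12.
v(13/12) ≈ 1.12601, v(1.25) ≈ 1.17865, v(17/12) ≈ 1.22867, v(19/12) ≈ 1.27629, v(1.75) ≈ 1.32176, v(23/12) ≈ 1.36524.
Sum = Δs · [v(13/12) + v(1.25) + v(17/12) + ...].
Sum ≈ 1.24944.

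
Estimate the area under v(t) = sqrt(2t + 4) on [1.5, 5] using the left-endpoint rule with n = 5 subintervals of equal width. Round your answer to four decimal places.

10.8996

Δt = (5 − 1.5)/5 = 0.7.
Left endpoints: 1.5, 2.2, 2.9, 3.6, 4.3.
v(1.5) ≈ 2.6458, v(2.2) ≈ 2.8983, v(2.9) ≈ 3.1305, v(3.6) ≈ 3.3466, v(4.3) ≈ 3.5496.
Sum = Δt · [v(1.5) + v(2.2) + v(2.9) + v(3.6) + v(4.3)].
Sum ≈ 10.8996.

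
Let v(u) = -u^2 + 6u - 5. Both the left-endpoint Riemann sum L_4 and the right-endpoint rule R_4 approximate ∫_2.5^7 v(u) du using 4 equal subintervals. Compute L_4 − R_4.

L_4 = 4.53515625.
R_4 = -13.18359375.
L_4 − R_4 = 17.71875.

17.71875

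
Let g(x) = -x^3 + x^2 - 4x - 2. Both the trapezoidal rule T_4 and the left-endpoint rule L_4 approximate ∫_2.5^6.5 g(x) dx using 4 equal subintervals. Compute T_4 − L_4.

-119.5

T_4 = -438.5.
L_4 = -319.
T_4 − L_4 = -119.5.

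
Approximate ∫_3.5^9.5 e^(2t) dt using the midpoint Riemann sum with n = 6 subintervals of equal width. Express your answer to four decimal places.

Δt = (9.5 − 3.5)/6 = 1.
Midpoints: 4, 5, 6, 7, 8, 9.
f(4) ≈ 2980.9580, f(5) ≈ 22026.4658, f(6) ≈ 162754.7914, f(7) ≈ 1202604.2842, f(8) ≈ 8886110.5205, f(9) ≈ 65659969.1373.
Sum = Δt · [f(4) + f(5) + f(6) + ...].
Sum ≈ 75936446.1572.

75936446.1572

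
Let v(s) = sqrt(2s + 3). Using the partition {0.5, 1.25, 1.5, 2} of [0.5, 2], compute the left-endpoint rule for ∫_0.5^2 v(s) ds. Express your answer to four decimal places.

Subinterval widths: 0.75, 0.25, 0.5.
Left endpoints: 0.5, 1.25, 1.5.
v(0.5) ≈ 2.0000, v(1.25) ≈ 2.3452, v(1.5) ≈ 2.4495.
Sum = Σ Δs_i · v(s_i).
Sum ≈ 3.3110.

3.3110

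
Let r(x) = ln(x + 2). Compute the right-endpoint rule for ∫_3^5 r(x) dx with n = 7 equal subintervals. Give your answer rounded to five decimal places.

3.62186

Δx = (5 − 3)/7 = 2/7.
Right endpoints: 23/7, 25/7, 27/7, 29/7, 31/7, 33/7, 5.
r(23/7) ≈ 1.66501, r(25/7) ≈ 1.71765, r(27/7) ≈ 1.76766, r(29/7) ≈ 1.81529, r(31/7) ≈ 1.86075, r(33/7) ≈ 1.90424, r(5) ≈ 1.94591.
Sum = Δx · [r(23/7) + r(25/7) + r(27/7) + ...].
Sum ≈ 3.62186.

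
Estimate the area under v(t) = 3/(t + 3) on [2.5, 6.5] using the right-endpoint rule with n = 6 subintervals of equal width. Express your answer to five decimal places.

1.56551

Δt = (6.5 − 2.5)/6 = 2/3.
Right endpoints: 19/6, 23/6, 4.5, 31/6, 35/6, 6.5.
v(19/6) = 18/37, v(23/6) = 18/41, v(4.5) = 0.4, v(31/6) = 18/49, v(35/6) = 18/53, v(6.5) = 6/19.
Sum = Δt · [v(19/6) + v(23/6) + v(4.5) + ...].
Sum ≈ 1.56551.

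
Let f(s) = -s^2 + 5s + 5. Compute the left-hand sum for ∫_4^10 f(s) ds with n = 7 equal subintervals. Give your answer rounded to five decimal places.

-49.59184

Δs = (10 − 4)/7 = 6/7.
Left endpoints: 4, 34/7, 40/7, 46/7, 52/7, 58/7, 64/7.
f(4) = 9, f(34/7) = 279/49, f(40/7) = 45/49, f(46/7) = -261/49, f(52/7) = -639/49, f(58/7) = -1089/49, f(64/7) = -1611/49.
Sum = Δs · [f(4) + f(34/7) + f(40/7) + ...].
Sum ≈ -49.59184.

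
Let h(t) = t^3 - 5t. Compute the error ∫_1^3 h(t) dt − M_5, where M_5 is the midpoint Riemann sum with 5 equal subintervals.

Exact integral: ∫_1^3 h(t) dt = 0.
M_5 = -0.16.
Error = 0 − (-0.16) = 0.16.

0.16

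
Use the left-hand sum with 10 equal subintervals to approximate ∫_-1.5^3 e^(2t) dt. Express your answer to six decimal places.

Δt = (3 − (-1.5))/10 = 0.45.
Left endpoints: -1.5, -1.05, -0.6, -0.15, 0.3, 0.75, 1.2, 1.65, 2.1, 2.55.
f(-1.5) ≈ 0.049787, f(-1.05) ≈ 0.122456, f(-0.6) ≈ 0.301194, f(-0.15) ≈ 0.740818, f(0.3) ≈ 1.822119, f(0.75) ≈ 4.481689, f(1.2) ≈ 11.023176, f(1.65) ≈ 27.112639, f(2.1) ≈ 66.686331, f(2.55) ≈ 164.021907.
Sum = Δt · [f(-1.5) + f(-1.05) + f(-0.6) + ...].
Sum ≈ 124.362953.

124.362953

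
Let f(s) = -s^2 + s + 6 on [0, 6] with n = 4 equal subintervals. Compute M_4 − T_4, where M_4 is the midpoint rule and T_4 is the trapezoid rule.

M_4 = -16.875.
T_4 = -20.25.
M_4 − T_4 = 3.375.

3.375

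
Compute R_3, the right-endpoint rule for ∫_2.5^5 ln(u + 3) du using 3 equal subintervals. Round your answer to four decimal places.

Δu = (5 − 2.5)/3 = 5/6.
Right endpoints: 10/3, 25/6, 5.
f(10/3) ≈ 1.8458, f(25/6) ≈ 1.9694, f(5) ≈ 2.0794.
Sum = Δu · [f(10/3) + f(25/6) + f(5)].
Sum ≈ 4.9123.

4.9123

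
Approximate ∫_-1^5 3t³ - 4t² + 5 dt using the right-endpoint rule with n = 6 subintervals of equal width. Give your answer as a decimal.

Δt = (5 − (-1))/6 = 1.
Right endpoints: 0, 1, 2, 3, 4, 5.
f(0) = 5, f(1) = 4, f(2) = 13, f(3) = 50, f(4) = 133, f(5) = 280.
Sum = Δt · [f(0) + f(1) + f(2) + ...].
Sum = 485.

485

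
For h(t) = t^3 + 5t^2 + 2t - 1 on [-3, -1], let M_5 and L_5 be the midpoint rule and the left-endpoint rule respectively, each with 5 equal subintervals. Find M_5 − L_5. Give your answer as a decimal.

M_5 = 13.36.
L_5 = 15.28.
M_5 − L_5 = -1.92.

-1.92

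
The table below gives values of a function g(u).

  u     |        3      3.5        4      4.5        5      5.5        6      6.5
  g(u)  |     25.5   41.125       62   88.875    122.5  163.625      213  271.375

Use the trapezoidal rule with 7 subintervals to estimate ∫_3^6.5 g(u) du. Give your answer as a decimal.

Δu = 0.5.
T_7 = (0.5/2)·[25.5 + 2·41.125 + 2·62 + 2·88.875 + 2·122.5 + 2·163.625 + 2·213 + 271.375] = 419.78125.

419.78125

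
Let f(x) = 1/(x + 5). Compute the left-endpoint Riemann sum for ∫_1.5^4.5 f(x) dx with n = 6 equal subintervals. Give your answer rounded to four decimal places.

Δx = (4.5 − 1.5)/6 = 0.5.
Left endpoints: 1.5, 2, 2.5, 3, 3.5, 4.
f(1.5) = 2/13, f(2) = 1/7, f(2.5) = 2/15, f(3) = 0.125, f(3.5) = 2/17, f(4) = 1/9.
Sum = Δx · [f(1.5) + f(2) + f(2.5) + ...].
Sum ≈ 0.3919.

0.3919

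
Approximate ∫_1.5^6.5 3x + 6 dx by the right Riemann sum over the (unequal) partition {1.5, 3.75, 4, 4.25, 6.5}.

Subinterval widths: 2.25, 0.25, 0.25, 2.25.
Right endpoints: 3.75, 4, 4.25, 6.5.
f(3.75) = 17.25, f(4) = 18, f(4.25) = 18.75, f(6.5) = 25.5.
Sum = Σ Δx_i · f(x_i).
Sum = 105.375.

105.375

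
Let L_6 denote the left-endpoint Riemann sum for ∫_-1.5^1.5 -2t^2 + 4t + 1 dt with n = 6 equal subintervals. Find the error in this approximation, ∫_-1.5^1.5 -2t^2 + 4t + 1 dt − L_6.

3.25

Exact integral: ∫_-1.5^1.5 f(t) dt = -1.5.
L_6 = -4.75.
Error = -1.5 − (-4.75) = 3.25.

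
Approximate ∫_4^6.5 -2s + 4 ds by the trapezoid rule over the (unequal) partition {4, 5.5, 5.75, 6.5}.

Subinterval widths: 1.5, 0.25, 0.75.
f(4) = -4, f(5.5) = -7, f(5.75) = -7.5, f(6.5) = -9.
On each subinterval the trapezoid contributes (Δs_i/2)·[f(s_{i-1}) + f(s_i)].
Sum = -16.25.

-16.25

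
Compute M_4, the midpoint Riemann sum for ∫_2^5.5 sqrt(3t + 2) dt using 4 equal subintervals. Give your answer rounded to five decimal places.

12.66000

Δt = (5.5 − 2)/4 = 0.875.
Midpoints: 2.4375, 3.3125, 4.1875, 5.0625.
f(2.4375) ≈ 3.05164, f(3.3125) ≈ 3.45507, f(4.1875) ≈ 3.81608, f(5.0625) ≈ 4.14578.
Sum = Δt · [f(2.4375) + f(3.3125) + f(4.1875) + f(5.0625)].
Sum ≈ 12.66000.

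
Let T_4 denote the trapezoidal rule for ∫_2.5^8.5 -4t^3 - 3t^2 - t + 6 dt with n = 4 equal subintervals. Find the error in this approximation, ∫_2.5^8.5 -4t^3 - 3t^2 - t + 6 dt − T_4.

155.25

Exact integral: ∫_2.5^8.5 f(t) dt = -5776.5.
T_4 = -5931.75.
Error = -5776.5 − (-5931.75) = 155.25.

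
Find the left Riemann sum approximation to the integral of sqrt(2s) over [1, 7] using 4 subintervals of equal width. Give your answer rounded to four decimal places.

Δs = (7 − 1)/4 = 1.5.
Left endpoints: 1, 2.5, 4, 5.5.
f(1) ≈ 1.4142, f(2.5) ≈ 2.2361, f(4) ≈ 2.8284, f(5.5) ≈ 3.3166.
Sum = Δs · [f(1) + f(2.5) + f(4) + f(5.5)].
Sum ≈ 14.6930.

14.6930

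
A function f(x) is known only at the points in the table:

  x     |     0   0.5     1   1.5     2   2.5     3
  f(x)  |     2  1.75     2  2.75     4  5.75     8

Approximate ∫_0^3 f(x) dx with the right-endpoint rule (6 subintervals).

Δx = 0.5.
Sum = 0.5·[1.75 + 2 + 2.75 + 4 + 5.75 + 8] = 12.125.

12.125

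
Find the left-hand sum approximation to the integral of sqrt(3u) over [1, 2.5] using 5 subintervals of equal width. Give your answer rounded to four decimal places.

Δu = (2.5 − 1)/5 = 0.3.
Left endpoints: 1, 1.3, 1.6, 1.9, 2.2.
f(1) ≈ 1.7321, f(1.3) ≈ 1.9748, f(1.6) ≈ 2.1909, f(1.9) ≈ 2.3875, f(2.2) ≈ 2.5690.
Sum = Δu · [f(1) + f(1.3) + f(1.6) + f(1.9) + f(2.2)].
Sum ≈ 3.2563.

3.2563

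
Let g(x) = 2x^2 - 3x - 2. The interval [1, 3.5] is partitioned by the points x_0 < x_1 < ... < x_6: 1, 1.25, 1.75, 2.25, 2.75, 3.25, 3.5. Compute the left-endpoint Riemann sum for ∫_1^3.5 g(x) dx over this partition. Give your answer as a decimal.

Subinterval widths: 0.25, 0.5, 0.5, 0.5, 0.5, 0.25.
Left endpoints: 1, 1.25, 1.75, 2.25, 2.75, 3.25.
g(1) = -3, g(1.25) = -2.625, g(1.75) = -1.125, g(2.25) = 1.375, g(2.75) = 4.875, g(3.25) = 9.375.
Sum = Σ Δx_i · g(x_i).
Sum = 2.84375.

2.84375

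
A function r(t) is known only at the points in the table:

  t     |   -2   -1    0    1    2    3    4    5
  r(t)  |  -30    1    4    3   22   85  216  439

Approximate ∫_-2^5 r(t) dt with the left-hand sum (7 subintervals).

Δt = 1.
Sum = 1·[(-30) + 1 + 4 + 3 + 22 + 85 + 216] = 301.

301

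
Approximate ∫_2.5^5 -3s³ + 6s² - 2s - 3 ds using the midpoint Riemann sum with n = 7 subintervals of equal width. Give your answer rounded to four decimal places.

-246.2157

Δs = (5 − 2.5)/7 = 5/14.
Midpoints: 75/28, 85/28, 95/28, 3.75, 115/28, 125/28, 135/28.
f(75/28) = -504081/21952, f(85/28) = -827711/21952, f(95/28) = -1270741/21952, f(3.75) = -84.328125, f(115/28) = -2587001/21952, f(125/28) = -3496231/21952, f(135/28) = -4596861/21952.
Sum = Δs · [f(75/28) + f(85/28) + f(95/28) + ...].
Sum ≈ -246.2157.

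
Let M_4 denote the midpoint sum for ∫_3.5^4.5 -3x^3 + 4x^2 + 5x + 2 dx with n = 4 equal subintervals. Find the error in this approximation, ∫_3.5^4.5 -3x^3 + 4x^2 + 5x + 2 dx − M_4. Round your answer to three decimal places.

-0.167

Exact integral: ∫_3.5^4.5 f(x) dx ≈ -108.66667.
M_4 = -108.5.
Error ≈ -108.66667 − (-108.5) ≈ -0.167.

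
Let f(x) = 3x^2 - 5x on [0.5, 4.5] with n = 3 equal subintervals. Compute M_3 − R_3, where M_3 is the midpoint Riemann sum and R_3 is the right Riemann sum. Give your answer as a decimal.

-32

M_3 ≈ 39.222222.
R_3 ≈ 71.222222.
M_3 − R_3 = -32.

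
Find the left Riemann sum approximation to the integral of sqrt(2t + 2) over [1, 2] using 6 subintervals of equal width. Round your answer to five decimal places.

2.19464

Δt = (2 − 1)/6 = 1/6.
Left endpoints: 1, 7/6, 4/3, 1.5, 5/3, 11/6.
f(1) ≈ 2.00000, f(7/6) ≈ 2.08167, f(4/3) ≈ 2.16025, f(1.5) ≈ 2.23607, f(5/3) ≈ 2.30940, f(11/6) ≈ 2.38048.
Sum = Δt · [f(1) + f(7/6) + f(4/3) + ...].
Sum ≈ 2.19464.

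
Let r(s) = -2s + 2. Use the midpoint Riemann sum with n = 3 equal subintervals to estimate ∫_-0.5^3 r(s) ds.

Δs = (3 − (-0.5))/3 = 7/6.
Midpoints: 1/12, 1.25, 29/12.
r(1/12) = 11/6, r(1.25) = -0.5, r(29/12) = -17/6.
Sum = Δs · [r(1/12) + r(1.25) + r(29/12)].
Sum = -1.75.

-1.75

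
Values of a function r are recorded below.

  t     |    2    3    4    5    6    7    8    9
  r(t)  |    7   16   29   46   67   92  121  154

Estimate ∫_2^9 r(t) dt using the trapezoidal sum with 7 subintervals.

Δt = 1.
T_7 = (1/2)·[7 + 2·16 + 2·29 + 2·46 + 2·67 + 2·92 + 2·121 + 154] = 451.5.

451.5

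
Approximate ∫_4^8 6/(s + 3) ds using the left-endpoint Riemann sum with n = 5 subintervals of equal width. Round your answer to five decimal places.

Δs = (8 − 4)/5 = 0.8.
Left endpoints: 4, 4.8, 5.6, 6.4, 7.2.
f(4) = 6/7, f(4.8) = 10/13, f(5.6) = 30/43, f(6.4) = 30/47, f(7.2) = 10/17.
Sum = Δs · [f(4) + f(4.8) + f(5.6) + f(6.4) + f(7.2)].
Sum ≈ 2.84046.

2.84046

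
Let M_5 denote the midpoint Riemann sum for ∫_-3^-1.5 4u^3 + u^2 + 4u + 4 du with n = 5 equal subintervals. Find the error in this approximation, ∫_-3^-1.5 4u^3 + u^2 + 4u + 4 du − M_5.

-0.2925

Exact integral: ∫_-3^-1.5 f(u) du = -75.5625.
M_5 = -75.27.
Error = -75.5625 − (-75.27) = -0.2925.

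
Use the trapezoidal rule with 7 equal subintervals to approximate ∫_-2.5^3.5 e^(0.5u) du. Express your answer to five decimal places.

11.10308

Δu = (3.5 − (-2.5))/7 = 6/7.
f(-2.5) ≈ 0.28650, f(-23/14) ≈ 0.43980, f(-11/14) ≈ 0.67513, f(1/14) ≈ 1.03636, f(13/14) ≈ 1.59088, f(25/14) ≈ 2.44210, f(37/14) ≈ 3.74877, f(3.5) ≈ 5.75460.
T_7 = (Δu/2)·[f(u_0) + 2f(u_1) + ... + 2f(u_{6}) + f(u_7)].
Sum ≈ 11.10308.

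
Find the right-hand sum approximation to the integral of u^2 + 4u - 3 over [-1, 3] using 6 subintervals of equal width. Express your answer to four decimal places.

21.6296

Δu = (3 − (-1))/6 = 2/3.
Right endpoints: -1/3, 1/3, 1, 5/3, 7/3, 3.
f(-1/3) = -38/9, f(1/3) = -14/9, f(1) = 2, f(5/3) = 58/9, f(7/3) = 106/9, f(3) = 18.
Sum = Δu · [f(-1/3) + f(1/3) + f(1) + ...].
Sum ≈ 21.6296.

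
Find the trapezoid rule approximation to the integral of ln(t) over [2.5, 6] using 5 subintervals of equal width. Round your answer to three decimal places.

4.950

Δt = (6 − 2.5)/5 = 0.7.
f(2.5) ≈ 0.916, f(3.2) ≈ 1.163, f(3.9) ≈ 1.361, f(4.6) ≈ 1.526, f(5.3) ≈ 1.668, f(6) ≈ 1.792.
T_5 = (Δt/2)·[f(t_0) + 2f(t_1) + ... + 2f(t_{4}) + f(t_5)].
Sum ≈ 4.950.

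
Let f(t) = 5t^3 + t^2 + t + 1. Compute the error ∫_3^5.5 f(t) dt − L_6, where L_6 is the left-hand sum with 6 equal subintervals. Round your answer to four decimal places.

Exact integral: ∫_3^5.5 f(t) dt ≈ 1102.161458.
L_6 ≈ 956.715133.
Error ≈ 1102.161458 − 956.715133 ≈ 145.4463.

145.4463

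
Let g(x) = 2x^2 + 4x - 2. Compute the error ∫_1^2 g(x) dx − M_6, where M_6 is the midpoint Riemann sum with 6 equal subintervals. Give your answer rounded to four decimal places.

0.0046

Exact integral: ∫_1^2 g(x) dx ≈ 8.666667.
M_6 ≈ 8.662037.
Error ≈ 8.666667 − 8.662037 ≈ 0.0046.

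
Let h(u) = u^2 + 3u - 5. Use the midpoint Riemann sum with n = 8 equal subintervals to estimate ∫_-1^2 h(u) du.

-7.53515625

Δu = (2 − (-1))/8 = 0.375.
Midpoints: -0.8125, -0.4375, -0.0625, 0.3125, 0.6875, 1.0625, 1.4375, 1.8125.
h(-0.8125) = -6.77734375, h(-0.4375) = -6.12109375, h(-0.0625) = -5.18359375, h(0.3125) = -3.96484375, h(0.6875) = -2.46484375, h(1.0625) = -0.68359375, h(1.4375) = 1.37890625, h(1.8125) = 3.72265625.
Sum = Δu · [h(-0.8125) + h(-0.4375) + h(-0.0625) + ...].
Sum = -7.53515625.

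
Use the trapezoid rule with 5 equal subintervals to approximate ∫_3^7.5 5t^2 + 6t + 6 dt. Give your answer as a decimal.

829.9125

Δt = (7.5 − 3)/5 = 0.9.
f(3) = 69, f(3.9) = 105.45, f(4.8) = 150, f(5.7) = 202.65, f(6.6) = 263.4, f(7.5) = 332.25.
T_5 = (Δt/2)·[f(t_0) + 2f(t_1) + ... + 2f(t_{4}) + f(t_5)].
Sum = 829.9125.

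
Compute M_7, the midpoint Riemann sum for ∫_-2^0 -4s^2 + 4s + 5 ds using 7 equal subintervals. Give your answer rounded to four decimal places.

Δs = (0 − (-2))/7 = 2/7.
Midpoints: -13/7, -11/7, -9/7, -1, -5/7, -3/7, -1/7.
f(-13/7) = -795/49, f(-11/7) = -547/49, f(-9/7) = -331/49, f(-1) = -3, f(-5/7) = 5/49, f(-3/7) = 125/49, f(-1/7) = 213/49.
Sum = Δs · [f(-13/7) + f(-11/7) + f(-9/7) + ...].
Sum ≈ -8.6122.

-8.6122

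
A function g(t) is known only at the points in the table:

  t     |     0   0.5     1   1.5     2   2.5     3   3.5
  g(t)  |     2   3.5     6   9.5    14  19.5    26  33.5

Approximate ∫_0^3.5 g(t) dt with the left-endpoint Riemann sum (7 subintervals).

Δt = 0.5.
Sum = 0.5·[2 + 3.5 + 6 + 9.5 + 14 + 19.5 + 26] = 40.25.

40.25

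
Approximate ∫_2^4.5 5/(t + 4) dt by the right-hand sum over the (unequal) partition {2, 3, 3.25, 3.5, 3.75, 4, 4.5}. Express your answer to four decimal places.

1.6650

Subinterval widths: 1, 0.25, 0.25, 0.25, 0.25, 0.5.
Right endpoints: 3, 3.25, 3.5, 3.75, 4, 4.5.
f(3) = 5/7, f(3.25) = 20/29, f(3.5) = 2/3, f(3.75) = 20/31, f(4) = 0.625, f(4.5) = 10/17.
Sum = Σ Δt_i · f(t_i).
Sum ≈ 1.6650.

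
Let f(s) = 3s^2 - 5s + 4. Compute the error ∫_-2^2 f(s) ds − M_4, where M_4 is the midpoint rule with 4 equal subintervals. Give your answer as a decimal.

1

Exact integral: ∫_-2^2 f(s) ds = 32.
M_4 = 31.
Error = 32 − 31 = 1.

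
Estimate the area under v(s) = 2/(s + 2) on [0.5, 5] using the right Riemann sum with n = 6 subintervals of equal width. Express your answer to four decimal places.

1.8793

Δs = (5 − 0.5)/6 = 0.75.
Right endpoints: 1.25, 2, 2.75, 3.5, 4.25, 5.
v(1.25) = 8/13, v(2) = 0.5, v(2.75) = 8/19, v(3.5) = 4/11, v(4.25) = 0.32, v(5) = 2/7.
Sum = Δs · [v(1.25) + v(2) + v(2.75) + ...].
Sum ≈ 1.8793.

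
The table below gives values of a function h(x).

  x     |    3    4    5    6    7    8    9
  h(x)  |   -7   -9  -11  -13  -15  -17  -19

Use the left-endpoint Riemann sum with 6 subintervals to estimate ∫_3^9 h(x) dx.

Δx = 1.
Sum = 1·[(-7) + (-9) + (-11) + (-13) + (-15) + (-17)] = -72.

-72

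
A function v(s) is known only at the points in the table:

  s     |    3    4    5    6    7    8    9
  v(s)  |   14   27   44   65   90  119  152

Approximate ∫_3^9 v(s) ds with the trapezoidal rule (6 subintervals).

428

Δs = 1.
T_6 = (1/2)·[14 + 2·27 + 2·44 + 2·65 + 2·90 + 2·119 + 152] = 428.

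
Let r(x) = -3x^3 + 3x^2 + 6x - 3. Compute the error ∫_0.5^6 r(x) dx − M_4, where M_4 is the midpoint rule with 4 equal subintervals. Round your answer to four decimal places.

Exact integral: ∫_0.5^6 r(x) dx = -665.328125.
M_4 ≈ -642.581543.
Error ≈ -665.328125 − (-642.581543) ≈ -22.7466.

-22.7466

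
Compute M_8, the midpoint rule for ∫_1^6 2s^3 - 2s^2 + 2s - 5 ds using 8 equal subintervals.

Δs = (6 − 1)/8 = 0.625.
Midpoints: 1.3125, 1.9375, 2.5625, 3.1875, 3.8125, 4.4375, 5.0625, 5.6875.
f(1.3125) = -2659/2048, f(1.9375) = 12111/2048, f(2.5625) = 42281/2048, f(3.1875) = 93851/2048, f(3.8125) = 172821/2048, f(4.4375) = 285191/2048, f(5.0625) = 436961/2048, f(5.6875) = 634131/2048.
Sum = Δs · [f(1.3125) + f(1.9375) + f(2.5625) + ...].
Sum = 511.07421875.

511.07421875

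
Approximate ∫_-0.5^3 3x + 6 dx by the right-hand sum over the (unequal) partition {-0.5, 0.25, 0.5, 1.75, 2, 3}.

39

Subinterval widths: 0.75, 0.25, 1.25, 0.25, 1.
Right endpoints: 0.25, 0.5, 1.75, 2, 3.
f(0.25) = 6.75, f(0.5) = 7.5, f(1.75) = 11.25, f(2) = 12, f(3) = 15.
Sum = Σ Δx_i · f(x_i).
Sum = 39.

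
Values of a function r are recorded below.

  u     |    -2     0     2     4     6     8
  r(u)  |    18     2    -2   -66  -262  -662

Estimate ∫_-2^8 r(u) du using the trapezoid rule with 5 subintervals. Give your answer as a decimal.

Δu = 2.
T_5 = (2/2)·[18 + 2·2 + 2·(-2) + 2·(-66) + 2·(-262) + (-662)] = -1300.

-1300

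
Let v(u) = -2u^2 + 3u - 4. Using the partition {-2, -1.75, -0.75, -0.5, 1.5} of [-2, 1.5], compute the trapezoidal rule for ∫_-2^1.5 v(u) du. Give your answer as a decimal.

Subinterval widths: 0.25, 1, 0.25, 2.
v(-2) = -18, v(-1.75) = -15.375, v(-0.75) = -7.375, v(-0.5) = -6, v(1.5) = -4.
On each subinterval the trapezoid contributes (Δu_i/2)·[v(u_{i-1}) + v(u_i)].
Sum = -27.21875.

-27.21875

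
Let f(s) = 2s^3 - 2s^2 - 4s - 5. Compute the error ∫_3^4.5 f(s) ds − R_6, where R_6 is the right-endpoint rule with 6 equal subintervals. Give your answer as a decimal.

Exact integral: ∫_3^4.5 f(s) ds = 91.78125.
R_6 = 104.5703125.
Error = 91.78125 − 104.5703125 = -12.7890625.

-12.7890625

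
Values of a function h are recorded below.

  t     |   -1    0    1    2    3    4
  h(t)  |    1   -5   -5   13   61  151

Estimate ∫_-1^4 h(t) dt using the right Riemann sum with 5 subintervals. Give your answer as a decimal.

Δt = 1.
Sum = 1·[(-5) + (-5) + 13 + 61 + 151] = 215.

215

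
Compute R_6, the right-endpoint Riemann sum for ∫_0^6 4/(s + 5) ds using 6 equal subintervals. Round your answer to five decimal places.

2.94618

Δs = (6 − 0)/6 = 1.
Right endpoints: 1, 2, 3, 4, 5, 6.
f(1) = 2/3, f(2) = 4/7, f(3) = 0.5, f(4) = 4/9, f(5) = 0.4, f(6) = 4/11.
Sum = Δs · [f(1) + f(2) + f(3) + ...].
Sum ≈ 2.94618.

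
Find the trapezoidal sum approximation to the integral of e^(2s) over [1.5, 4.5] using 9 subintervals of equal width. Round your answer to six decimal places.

Δs = (4.5 − 1.5)/9 = 1/3.
f(1.5) ≈ 20.085537, f(11/6) ≈ 39.121284, f(13/6) ≈ 76.197857, f(2.5) ≈ 148.413159, f(17/6) ≈ 289.069362, f(19/6) ≈ 563.030237, f(3.5) ≈ 1096.633158, f(23/6) ≈ 2135.949733, f(25/6) ≈ 4160.262005, f(4.5) ≈ 8103.083928.
T_9 = (Δs/2)·[f(s_0) + 2f(s_1) + ... + 2f(s_{8}) + f(s_9)].
Sum ≈ 4190.087176.

4190.087176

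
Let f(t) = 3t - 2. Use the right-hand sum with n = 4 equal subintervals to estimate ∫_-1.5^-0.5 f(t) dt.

Δt = (-0.5 − (-1.5))/4 = 0.25.
Right endpoints: -1.25, -1, -0.75, -0.5.
f(-1.25) = -5.75, f(-1) = -5, f(-0.75) = -4.25, f(-0.5) = -3.5.
Sum = Δt · [f(-1.25) + f(-1) + f(-0.75) + f(-0.5)].
Sum = -4.625.

-4.625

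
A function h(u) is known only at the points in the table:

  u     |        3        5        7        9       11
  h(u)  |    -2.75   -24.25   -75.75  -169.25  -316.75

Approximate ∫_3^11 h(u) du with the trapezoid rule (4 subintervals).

Δu = 2.
T_4 = (2/2)·[(-2.75) + 2·(-24.25) + 2·(-75.75) + 2·(-169.25) + (-316.75)] = -858.

-858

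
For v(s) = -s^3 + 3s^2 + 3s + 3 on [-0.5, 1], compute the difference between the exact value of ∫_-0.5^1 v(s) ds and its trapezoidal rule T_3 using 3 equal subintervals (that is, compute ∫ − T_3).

-0.140625

Exact integral: ∫_-0.5^1 v(s) ds = 6.515625.
T_3 = 6.65625.
Error = 6.515625 − 6.65625 = -0.140625.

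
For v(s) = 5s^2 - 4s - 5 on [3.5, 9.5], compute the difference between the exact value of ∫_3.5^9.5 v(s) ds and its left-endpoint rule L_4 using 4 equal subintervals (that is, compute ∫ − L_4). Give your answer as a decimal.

Exact integral: ∫_3.5^9.5 v(s) ds = 1171.5.
L_4 = 908.25.
Error = 1171.5 − 908.25 = 263.25.

263.25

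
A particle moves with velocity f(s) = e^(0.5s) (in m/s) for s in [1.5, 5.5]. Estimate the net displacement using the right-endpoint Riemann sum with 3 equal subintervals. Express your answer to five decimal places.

Δs = (5.5 − 1.5)/3 = 4/3.
Right endpoints: 17/6, 25/6, 5.5.
f(17/6) ≈ 4.12335, f(25/6) ≈ 8.03119, f(5.5) ≈ 15.64263.
Sum = Δs · [f(17/6) + f(25/6) + f(5.5)].
Sum ≈ 37.06291.

37.06291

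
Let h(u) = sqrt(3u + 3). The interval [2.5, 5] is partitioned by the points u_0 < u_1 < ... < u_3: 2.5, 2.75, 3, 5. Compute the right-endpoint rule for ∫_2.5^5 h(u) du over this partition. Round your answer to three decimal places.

10.190

Subinterval widths: 0.25, 0.25, 2.
Right endpoints: 2.75, 3, 5.
h(2.75) ≈ 3.354, h(3) ≈ 3.464, h(5) ≈ 4.243.
Sum = Σ Δu_i · h(u_i).
Sum ≈ 10.190.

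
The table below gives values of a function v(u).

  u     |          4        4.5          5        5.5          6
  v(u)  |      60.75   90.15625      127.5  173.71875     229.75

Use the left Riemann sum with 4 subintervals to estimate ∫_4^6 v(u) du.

226.0625

Δu = 0.5.
Sum = 0.5·[60.75 + 90.15625 + 127.5 + 173.71875] = 226.0625.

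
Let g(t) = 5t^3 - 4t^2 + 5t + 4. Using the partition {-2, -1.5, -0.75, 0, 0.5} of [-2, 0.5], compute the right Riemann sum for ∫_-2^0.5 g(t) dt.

-11.70703125

Subinterval widths: 0.5, 0.75, 0.75, 0.5.
Right endpoints: -1.5, -0.75, 0, 0.5.
g(-1.5) = -29.375, g(-0.75) = -4.109375, g(0) = 4, g(0.5) = 6.125.
Sum = Σ Δt_i · g(t_i).
Sum = -11.70703125.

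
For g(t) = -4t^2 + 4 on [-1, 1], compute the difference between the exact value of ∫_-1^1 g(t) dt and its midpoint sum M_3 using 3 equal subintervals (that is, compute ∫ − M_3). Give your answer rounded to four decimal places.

Exact integral: ∫_-1^1 g(t) dt ≈ 5.333333.
M_3 ≈ 5.629630.
Error ≈ 5.333333 − 5.629630 ≈ -0.2963.

-0.2963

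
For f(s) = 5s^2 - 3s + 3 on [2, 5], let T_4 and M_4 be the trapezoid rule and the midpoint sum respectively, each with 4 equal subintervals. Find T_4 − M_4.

2.109375

T_4 = 173.90625.
M_4 = 171.796875.
T_4 − M_4 = 2.109375.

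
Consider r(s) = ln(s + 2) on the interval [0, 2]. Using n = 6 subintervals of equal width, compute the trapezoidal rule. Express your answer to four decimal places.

2.1566

Δs = (2 − 0)/6 = 1/3.
r(0) ≈ 0.6931, r(1/3) ≈ 0.8473, r(2/3) ≈ 0.9808, r(1) ≈ 1.0986, r(4/3) ≈ 1.2040, r(5/3) ≈ 1.2993, r(2) ≈ 1.3863.
T_6 = (Δs/2)·[r(s_0) + 2r(s_1) + ... + 2r(s_{5}) + r(s_6)].
Sum ≈ 2.1566.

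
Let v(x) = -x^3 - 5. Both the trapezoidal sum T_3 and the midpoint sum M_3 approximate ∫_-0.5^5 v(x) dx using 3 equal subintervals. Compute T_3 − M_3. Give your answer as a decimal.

T_3 = -204.53125.
M_3 = -173.3359375.
T_3 − M_3 = -31.1953125.

-31.1953125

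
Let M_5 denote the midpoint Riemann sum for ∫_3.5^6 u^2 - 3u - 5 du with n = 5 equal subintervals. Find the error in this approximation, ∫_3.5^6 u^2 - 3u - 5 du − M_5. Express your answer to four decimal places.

0.0521

Exact integral: ∫_3.5^6 f(u) du ≈ 9.583333.
M_5 = 9.53125.
Error ≈ 9.583333 − 9.53125 ≈ 0.0521.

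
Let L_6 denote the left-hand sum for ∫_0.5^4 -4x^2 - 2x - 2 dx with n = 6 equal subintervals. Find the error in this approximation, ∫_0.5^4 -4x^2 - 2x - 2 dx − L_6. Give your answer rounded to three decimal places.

-19.623

Exact integral: ∫_0.5^4 f(x) dx ≈ -107.91667.
L_6 ≈ -88.29398.
Error ≈ -107.91667 − (-88.29398) ≈ -19.623.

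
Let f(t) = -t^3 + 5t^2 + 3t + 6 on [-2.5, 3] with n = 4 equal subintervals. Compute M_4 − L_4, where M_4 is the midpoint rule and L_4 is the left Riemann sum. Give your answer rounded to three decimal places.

-19.556

M_4 ≈ 93.99951.
L_4 ≈ 113.55566.
M_4 − L_4 ≈ -19.556.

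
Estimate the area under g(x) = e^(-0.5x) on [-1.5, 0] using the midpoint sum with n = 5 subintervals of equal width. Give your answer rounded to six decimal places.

Δx = (0 − (-1.5))/5 = 0.3.
Midpoints: -1.35, -1.05, -0.75, -0.45, -0.15.
g(-1.35) ≈ 1.964033, g(-1.05) ≈ 1.690459, g(-0.75) ≈ 1.454991, g(-0.45) ≈ 1.252323, g(-0.15) ≈ 1.077884.
Sum = Δx · [g(-1.35) + g(-1.05) + g(-0.75) + g(-0.45) + g(-0.15)].
Sum ≈ 2.231907.

2.231907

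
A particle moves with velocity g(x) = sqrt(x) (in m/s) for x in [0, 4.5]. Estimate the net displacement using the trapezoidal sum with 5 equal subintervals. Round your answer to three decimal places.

6.202

Δx = (4.5 − 0)/5 = 0.9.
g(0) ≈ 0.000, g(0.9) ≈ 0.949, g(1.8) ≈ 1.342, g(2.7) ≈ 1.643, g(3.6) ≈ 1.897, g(4.5) ≈ 2.121.
T_5 = (Δx/2)·[g(x_0) + 2g(x_1) + ... + 2g(x_{4}) + g(x_5)].
Sum ≈ 6.202.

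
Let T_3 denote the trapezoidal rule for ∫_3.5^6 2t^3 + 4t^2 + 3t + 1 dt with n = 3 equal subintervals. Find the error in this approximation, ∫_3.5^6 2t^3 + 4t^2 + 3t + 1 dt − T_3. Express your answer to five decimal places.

Exact integral: ∫_3.5^6 f(t) dt ≈ 841.9270833.
T_3 ≈ 851.3310185.
Error ≈ 841.9270833 − 851.3310185 ≈ -9.40394.

-9.40394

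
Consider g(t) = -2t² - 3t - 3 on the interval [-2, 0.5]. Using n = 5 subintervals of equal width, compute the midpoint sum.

-7.1875

Δt = (0.5 − (-2))/5 = 0.5.
Midpoints: -1.75, -1.25, -0.75, -0.25, 0.25.
g(-1.75) = -3.875, g(-1.25) = -2.375, g(-0.75) = -1.875, g(-0.25) = -2.375, g(0.25) = -3.875.
Sum = Δt · [g(-1.75) + g(-1.25) + g(-0.75) + g(-0.25) + g(0.25)].
Sum = -7.1875.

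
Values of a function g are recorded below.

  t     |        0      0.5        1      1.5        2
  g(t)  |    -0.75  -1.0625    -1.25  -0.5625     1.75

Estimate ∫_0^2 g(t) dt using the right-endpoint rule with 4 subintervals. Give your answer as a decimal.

Δt = 0.5.
Sum = 0.5·[(-1.0625) + (-1.25) + (-0.5625) + 1.75] = -0.5625.

-0.5625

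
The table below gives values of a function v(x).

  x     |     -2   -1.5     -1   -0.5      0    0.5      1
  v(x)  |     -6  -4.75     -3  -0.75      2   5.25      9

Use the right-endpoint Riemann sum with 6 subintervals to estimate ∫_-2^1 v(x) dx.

3.875

Δx = 0.5.
Sum = 0.5·[(-4.75) + (-3) + (-0.75) + 2 + 5.25 + 9] = 3.875.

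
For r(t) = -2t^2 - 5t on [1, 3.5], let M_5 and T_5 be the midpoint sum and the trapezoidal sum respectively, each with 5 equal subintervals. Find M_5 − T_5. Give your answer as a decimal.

M_5 = -55.9375.
T_5 = -56.25.
M_5 − T_5 = 0.3125.

0.3125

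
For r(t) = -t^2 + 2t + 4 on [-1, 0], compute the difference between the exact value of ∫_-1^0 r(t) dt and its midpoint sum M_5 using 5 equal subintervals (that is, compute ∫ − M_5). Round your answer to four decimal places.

-0.0033

Exact integral: ∫_-1^0 r(t) dt ≈ 2.666667.
M_5 = 2.67.
Error ≈ 2.666667 − 2.67 ≈ -0.0033.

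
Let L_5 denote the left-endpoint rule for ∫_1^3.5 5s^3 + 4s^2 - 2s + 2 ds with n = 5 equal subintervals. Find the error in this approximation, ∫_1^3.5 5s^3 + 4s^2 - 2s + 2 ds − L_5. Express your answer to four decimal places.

Exact integral: ∫_1^3.5 f(s) ds ≈ 235.911458.
L_5 = 177.5.
Error ≈ 235.911458 − 177.5 ≈ 58.4115.

58.4115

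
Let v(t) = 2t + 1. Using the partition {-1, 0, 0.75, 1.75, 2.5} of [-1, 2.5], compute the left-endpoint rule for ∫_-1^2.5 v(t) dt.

Subinterval widths: 1, 0.75, 1, 0.75.
Left endpoints: -1, 0, 0.75, 1.75.
v(-1) = -1, v(0) = 1, v(0.75) = 2.5, v(1.75) = 4.5.
Sum = Σ Δt_i · v(t_i).
Sum = 5.625.

5.625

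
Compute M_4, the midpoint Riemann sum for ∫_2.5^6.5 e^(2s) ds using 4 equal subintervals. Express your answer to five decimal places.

188165.64399

Δs = (6.5 − 2.5)/4 = 1.
Midpoints: 3, 4, 5, 6.
f(3) ≈ 403.42879, f(4) ≈ 2980.95799, f(5) ≈ 22026.46579, f(6) ≈ 162754.79142.
Sum = Δs · [f(3) + f(4) + f(5) + f(6)].
Sum ≈ 188165.64399.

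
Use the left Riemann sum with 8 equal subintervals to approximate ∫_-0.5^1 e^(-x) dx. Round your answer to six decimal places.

Δx = (1 − (-0.5))/8 = 0.1875.
Left endpoints: -0.5, -0.3125, -0.125, 0.0625, 0.25, 0.4375, 0.625, 0.8125.
f(-0.5) ≈ 1.648721, f(-0.3125) ≈ 1.366838, f(-0.125) ≈ 1.133148, f(0.0625) ≈ 0.939413, f(0.25) ≈ 0.778801, f(0.4375) ≈ 0.645649, f(0.625) ≈ 0.535261, f(0.8125) ≈ 0.443747.
Sum = Δx · [f(-0.5) + f(-0.3125) + f(-0.125) + ...].
Sum ≈ 1.404671.

1.404671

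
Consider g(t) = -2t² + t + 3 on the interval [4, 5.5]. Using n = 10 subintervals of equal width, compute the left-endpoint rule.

-54.61125

Δt = (5.5 − 4)/10 = 0.15.
Left endpoints: 4, 4.15, 4.3, 4.45, 4.6, 4.75, 4.9, 5.05, 5.2, 5.35.
g(4) = -25, g(4.15) = -27.295, g(4.3) = -29.68, g(4.45) = -32.155, g(4.6) = -34.72, g(4.75) = -37.375, g(4.9) = -40.12, g(5.05) = -42.955, g(5.2) = -45.88, g(5.35) = -48.895.
Sum = Δt · [g(4) + g(4.15) + g(4.3) + ...].
Sum = -54.61125.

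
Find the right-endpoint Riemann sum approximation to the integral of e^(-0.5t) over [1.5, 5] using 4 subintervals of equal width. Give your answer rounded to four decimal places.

0.6222

Δt = (5 − 1.5)/4 = 0.875.
Right endpoints: 2.375, 3.25, 4.125, 5.
f(2.375) ≈ 0.3050, f(3.25) ≈ 0.1969, f(4.125) ≈ 0.1271, f(5) ≈ 0.0821.
Sum = Δt · [f(2.375) + f(3.25) + f(4.125) + f(5)].
Sum ≈ 0.6222.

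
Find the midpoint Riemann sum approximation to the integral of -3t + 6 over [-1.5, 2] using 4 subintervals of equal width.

Δt = (2 − (-1.5))/4 = 0.875.
Midpoints: -1.0625, -0.1875, 0.6875, 1.5625.
f(-1.0625) = 9.1875, f(-0.1875) = 6.5625, f(0.6875) = 3.9375, f(1.5625) = 1.3125.
Sum = Δt · [f(-1.0625) + f(-0.1875) + f(0.6875) + f(1.5625)].
Sum = 18.375.

18.375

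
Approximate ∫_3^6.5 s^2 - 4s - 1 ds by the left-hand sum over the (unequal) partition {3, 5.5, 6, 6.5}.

Subinterval widths: 2.5, 0.5, 0.5.
Left endpoints: 3, 5.5, 6.
f(3) = -4, f(5.5) = 7.25, f(6) = 11.
Sum = Σ Δs_i · f(s_i).
Sum = -0.875.

-0.875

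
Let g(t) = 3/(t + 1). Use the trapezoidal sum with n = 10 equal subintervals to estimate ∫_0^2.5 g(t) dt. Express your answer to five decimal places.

Δt = (2.5 − 0)/10 = 0.25.
g(0) = 3, g(0.25) = 2.4, g(0.5) = 2, g(0.75) = 12/7, g(1) = 1.5, g(1.25) = 4/3, g(1.5) = 1.2, g(1.75) = 12/11, g(2) = 1, g(2.25) = 12/13, g(2.5) = 6/7.
T_10 = (Δt/2)·[g(t_0) + 2g(t_1) + ... + 2g(t_{9}) + g(t_10)].
Sum ≈ 3.77254.

3.77254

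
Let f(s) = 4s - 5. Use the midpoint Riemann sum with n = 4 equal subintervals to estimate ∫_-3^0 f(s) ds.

Δs = (0 − (-3))/4 = 0.75.
Midpoints: -2.625, -1.875, -1.125, -0.375.
f(-2.625) = -15.5, f(-1.875) = -12.5, f(-1.125) = -9.5, f(-0.375) = -6.5.
Sum = Δs · [f(-2.625) + f(-1.875) + f(-1.125) + f(-0.375)].
Sum = -33.

-33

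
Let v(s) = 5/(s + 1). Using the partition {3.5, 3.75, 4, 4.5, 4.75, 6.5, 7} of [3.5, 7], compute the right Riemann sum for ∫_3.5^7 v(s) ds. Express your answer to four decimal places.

2.6643

Subinterval widths: 0.25, 0.25, 0.5, 0.25, 1.75, 0.5.
Right endpoints: 3.75, 4, 4.5, 4.75, 6.5, 7.
v(3.75) = 20/19, v(4) = 1, v(4.5) = 10/11, v(4.75) = 20/23, v(6.5) = 2/3, v(7) = 0.625.
Sum = Σ Δs_i · v(s_i).
Sum ≈ 2.6643.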